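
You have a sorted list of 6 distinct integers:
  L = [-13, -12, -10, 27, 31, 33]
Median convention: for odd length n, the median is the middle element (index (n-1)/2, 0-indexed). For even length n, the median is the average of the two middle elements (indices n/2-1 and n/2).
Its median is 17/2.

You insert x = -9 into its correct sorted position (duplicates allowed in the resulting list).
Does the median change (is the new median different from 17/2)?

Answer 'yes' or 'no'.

Answer: yes

Derivation:
Old median = 17/2
Insert x = -9
New median = -9
Changed? yes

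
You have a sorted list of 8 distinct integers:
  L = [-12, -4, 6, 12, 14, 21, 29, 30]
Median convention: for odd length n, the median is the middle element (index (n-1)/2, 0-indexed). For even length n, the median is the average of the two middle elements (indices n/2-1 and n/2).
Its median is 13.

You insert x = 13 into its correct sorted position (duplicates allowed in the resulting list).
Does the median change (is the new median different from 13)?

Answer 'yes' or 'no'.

Old median = 13
Insert x = 13
New median = 13
Changed? no

Answer: no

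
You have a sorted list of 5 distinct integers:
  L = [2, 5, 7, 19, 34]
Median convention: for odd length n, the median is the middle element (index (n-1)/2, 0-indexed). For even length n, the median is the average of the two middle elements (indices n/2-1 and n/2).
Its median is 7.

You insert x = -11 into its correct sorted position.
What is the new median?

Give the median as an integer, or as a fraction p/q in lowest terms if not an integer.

Answer: 6

Derivation:
Old list (sorted, length 5): [2, 5, 7, 19, 34]
Old median = 7
Insert x = -11
Old length odd (5). Middle was index 2 = 7.
New length even (6). New median = avg of two middle elements.
x = -11: 0 elements are < x, 5 elements are > x.
New sorted list: [-11, 2, 5, 7, 19, 34]
New median = 6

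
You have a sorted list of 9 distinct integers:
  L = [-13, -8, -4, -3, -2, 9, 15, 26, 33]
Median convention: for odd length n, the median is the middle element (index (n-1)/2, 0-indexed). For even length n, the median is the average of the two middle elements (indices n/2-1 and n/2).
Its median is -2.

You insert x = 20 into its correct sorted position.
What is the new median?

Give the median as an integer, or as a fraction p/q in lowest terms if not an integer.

Answer: 7/2

Derivation:
Old list (sorted, length 9): [-13, -8, -4, -3, -2, 9, 15, 26, 33]
Old median = -2
Insert x = 20
Old length odd (9). Middle was index 4 = -2.
New length even (10). New median = avg of two middle elements.
x = 20: 7 elements are < x, 2 elements are > x.
New sorted list: [-13, -8, -4, -3, -2, 9, 15, 20, 26, 33]
New median = 7/2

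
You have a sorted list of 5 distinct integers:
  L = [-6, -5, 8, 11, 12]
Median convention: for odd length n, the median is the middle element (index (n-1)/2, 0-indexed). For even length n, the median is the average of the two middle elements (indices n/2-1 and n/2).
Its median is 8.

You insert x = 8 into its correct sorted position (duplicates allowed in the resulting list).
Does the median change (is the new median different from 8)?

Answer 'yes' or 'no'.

Answer: no

Derivation:
Old median = 8
Insert x = 8
New median = 8
Changed? no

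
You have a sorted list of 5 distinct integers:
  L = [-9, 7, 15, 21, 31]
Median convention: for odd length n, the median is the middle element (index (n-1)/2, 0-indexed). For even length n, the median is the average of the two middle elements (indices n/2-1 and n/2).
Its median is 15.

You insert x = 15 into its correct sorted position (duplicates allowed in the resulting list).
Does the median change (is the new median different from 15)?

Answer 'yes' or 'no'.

Answer: no

Derivation:
Old median = 15
Insert x = 15
New median = 15
Changed? no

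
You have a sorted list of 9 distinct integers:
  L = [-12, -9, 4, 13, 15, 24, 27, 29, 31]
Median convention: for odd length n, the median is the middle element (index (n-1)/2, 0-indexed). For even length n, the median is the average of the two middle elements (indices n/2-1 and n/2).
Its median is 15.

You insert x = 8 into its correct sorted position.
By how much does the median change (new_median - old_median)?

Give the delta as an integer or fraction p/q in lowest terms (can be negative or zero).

Old median = 15
After inserting x = 8: new sorted = [-12, -9, 4, 8, 13, 15, 24, 27, 29, 31]
New median = 14
Delta = 14 - 15 = -1

Answer: -1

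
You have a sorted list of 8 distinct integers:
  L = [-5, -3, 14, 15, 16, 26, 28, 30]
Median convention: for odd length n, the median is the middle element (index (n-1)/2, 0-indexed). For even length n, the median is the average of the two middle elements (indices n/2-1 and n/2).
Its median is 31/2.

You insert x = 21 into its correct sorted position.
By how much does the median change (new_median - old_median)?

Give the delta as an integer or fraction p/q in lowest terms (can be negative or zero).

Answer: 1/2

Derivation:
Old median = 31/2
After inserting x = 21: new sorted = [-5, -3, 14, 15, 16, 21, 26, 28, 30]
New median = 16
Delta = 16 - 31/2 = 1/2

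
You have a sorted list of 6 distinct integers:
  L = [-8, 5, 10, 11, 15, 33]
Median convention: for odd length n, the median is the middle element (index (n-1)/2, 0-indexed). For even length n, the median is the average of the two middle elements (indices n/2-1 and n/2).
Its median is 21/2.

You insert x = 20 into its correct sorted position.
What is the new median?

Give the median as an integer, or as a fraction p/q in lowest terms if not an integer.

Old list (sorted, length 6): [-8, 5, 10, 11, 15, 33]
Old median = 21/2
Insert x = 20
Old length even (6). Middle pair: indices 2,3 = 10,11.
New length odd (7). New median = single middle element.
x = 20: 5 elements are < x, 1 elements are > x.
New sorted list: [-8, 5, 10, 11, 15, 20, 33]
New median = 11

Answer: 11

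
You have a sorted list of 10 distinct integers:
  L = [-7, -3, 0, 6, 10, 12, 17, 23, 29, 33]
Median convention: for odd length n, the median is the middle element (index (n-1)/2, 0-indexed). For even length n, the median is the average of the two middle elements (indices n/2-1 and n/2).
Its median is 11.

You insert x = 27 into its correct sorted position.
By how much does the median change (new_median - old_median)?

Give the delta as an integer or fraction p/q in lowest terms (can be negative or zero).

Answer: 1

Derivation:
Old median = 11
After inserting x = 27: new sorted = [-7, -3, 0, 6, 10, 12, 17, 23, 27, 29, 33]
New median = 12
Delta = 12 - 11 = 1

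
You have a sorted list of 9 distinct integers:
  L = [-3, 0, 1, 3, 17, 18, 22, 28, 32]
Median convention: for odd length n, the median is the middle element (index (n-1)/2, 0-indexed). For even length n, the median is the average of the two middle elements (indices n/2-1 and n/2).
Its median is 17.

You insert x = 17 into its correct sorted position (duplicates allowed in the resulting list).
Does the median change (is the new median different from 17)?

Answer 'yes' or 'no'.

Answer: no

Derivation:
Old median = 17
Insert x = 17
New median = 17
Changed? no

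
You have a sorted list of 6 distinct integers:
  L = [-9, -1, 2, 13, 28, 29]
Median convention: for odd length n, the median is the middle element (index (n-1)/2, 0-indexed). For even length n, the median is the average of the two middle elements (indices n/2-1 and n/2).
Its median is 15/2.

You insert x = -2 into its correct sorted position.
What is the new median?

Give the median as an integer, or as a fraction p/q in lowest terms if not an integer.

Old list (sorted, length 6): [-9, -1, 2, 13, 28, 29]
Old median = 15/2
Insert x = -2
Old length even (6). Middle pair: indices 2,3 = 2,13.
New length odd (7). New median = single middle element.
x = -2: 1 elements are < x, 5 elements are > x.
New sorted list: [-9, -2, -1, 2, 13, 28, 29]
New median = 2

Answer: 2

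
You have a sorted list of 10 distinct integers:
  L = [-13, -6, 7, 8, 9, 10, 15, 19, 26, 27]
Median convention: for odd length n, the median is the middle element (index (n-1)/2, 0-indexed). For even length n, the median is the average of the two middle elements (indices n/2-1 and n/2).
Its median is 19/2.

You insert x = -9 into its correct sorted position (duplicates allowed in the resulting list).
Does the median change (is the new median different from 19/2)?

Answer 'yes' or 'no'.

Old median = 19/2
Insert x = -9
New median = 9
Changed? yes

Answer: yes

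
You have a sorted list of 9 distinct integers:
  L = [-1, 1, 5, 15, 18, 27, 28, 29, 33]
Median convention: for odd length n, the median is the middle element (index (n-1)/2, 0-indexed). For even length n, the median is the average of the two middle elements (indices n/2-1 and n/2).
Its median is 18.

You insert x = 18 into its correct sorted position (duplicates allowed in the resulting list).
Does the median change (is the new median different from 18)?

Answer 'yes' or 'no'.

Answer: no

Derivation:
Old median = 18
Insert x = 18
New median = 18
Changed? no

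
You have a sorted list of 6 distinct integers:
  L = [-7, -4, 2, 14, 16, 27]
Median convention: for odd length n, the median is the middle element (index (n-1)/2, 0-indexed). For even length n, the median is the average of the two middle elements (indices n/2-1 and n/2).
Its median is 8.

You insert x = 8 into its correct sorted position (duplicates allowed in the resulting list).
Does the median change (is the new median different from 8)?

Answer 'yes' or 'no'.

Old median = 8
Insert x = 8
New median = 8
Changed? no

Answer: no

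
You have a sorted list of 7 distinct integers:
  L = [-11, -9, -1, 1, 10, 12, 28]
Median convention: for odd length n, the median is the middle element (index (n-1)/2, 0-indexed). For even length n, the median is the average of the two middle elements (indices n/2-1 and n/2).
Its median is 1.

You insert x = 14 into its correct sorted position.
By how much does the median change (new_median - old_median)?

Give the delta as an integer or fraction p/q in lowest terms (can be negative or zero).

Old median = 1
After inserting x = 14: new sorted = [-11, -9, -1, 1, 10, 12, 14, 28]
New median = 11/2
Delta = 11/2 - 1 = 9/2

Answer: 9/2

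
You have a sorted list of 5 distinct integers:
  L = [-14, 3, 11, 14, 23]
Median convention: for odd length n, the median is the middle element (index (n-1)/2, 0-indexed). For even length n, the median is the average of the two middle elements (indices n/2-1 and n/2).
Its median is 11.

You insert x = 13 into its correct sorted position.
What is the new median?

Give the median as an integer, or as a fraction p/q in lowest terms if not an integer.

Answer: 12

Derivation:
Old list (sorted, length 5): [-14, 3, 11, 14, 23]
Old median = 11
Insert x = 13
Old length odd (5). Middle was index 2 = 11.
New length even (6). New median = avg of two middle elements.
x = 13: 3 elements are < x, 2 elements are > x.
New sorted list: [-14, 3, 11, 13, 14, 23]
New median = 12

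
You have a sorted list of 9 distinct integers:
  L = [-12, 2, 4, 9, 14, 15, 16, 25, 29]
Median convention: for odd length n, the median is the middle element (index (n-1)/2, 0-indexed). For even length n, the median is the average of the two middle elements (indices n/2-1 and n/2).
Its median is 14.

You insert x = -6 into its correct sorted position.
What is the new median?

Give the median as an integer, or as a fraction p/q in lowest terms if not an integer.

Old list (sorted, length 9): [-12, 2, 4, 9, 14, 15, 16, 25, 29]
Old median = 14
Insert x = -6
Old length odd (9). Middle was index 4 = 14.
New length even (10). New median = avg of two middle elements.
x = -6: 1 elements are < x, 8 elements are > x.
New sorted list: [-12, -6, 2, 4, 9, 14, 15, 16, 25, 29]
New median = 23/2

Answer: 23/2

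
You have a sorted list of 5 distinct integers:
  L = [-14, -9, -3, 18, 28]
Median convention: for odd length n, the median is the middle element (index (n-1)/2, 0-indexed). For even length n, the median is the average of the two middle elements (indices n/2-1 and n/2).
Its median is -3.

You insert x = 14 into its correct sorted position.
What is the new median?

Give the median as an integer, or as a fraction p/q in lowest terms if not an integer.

Answer: 11/2

Derivation:
Old list (sorted, length 5): [-14, -9, -3, 18, 28]
Old median = -3
Insert x = 14
Old length odd (5). Middle was index 2 = -3.
New length even (6). New median = avg of two middle elements.
x = 14: 3 elements are < x, 2 elements are > x.
New sorted list: [-14, -9, -3, 14, 18, 28]
New median = 11/2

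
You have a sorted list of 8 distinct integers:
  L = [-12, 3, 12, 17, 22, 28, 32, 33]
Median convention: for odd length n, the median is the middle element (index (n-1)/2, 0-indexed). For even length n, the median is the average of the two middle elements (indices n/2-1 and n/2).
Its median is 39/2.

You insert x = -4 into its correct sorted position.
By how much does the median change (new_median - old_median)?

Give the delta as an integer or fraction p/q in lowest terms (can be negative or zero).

Answer: -5/2

Derivation:
Old median = 39/2
After inserting x = -4: new sorted = [-12, -4, 3, 12, 17, 22, 28, 32, 33]
New median = 17
Delta = 17 - 39/2 = -5/2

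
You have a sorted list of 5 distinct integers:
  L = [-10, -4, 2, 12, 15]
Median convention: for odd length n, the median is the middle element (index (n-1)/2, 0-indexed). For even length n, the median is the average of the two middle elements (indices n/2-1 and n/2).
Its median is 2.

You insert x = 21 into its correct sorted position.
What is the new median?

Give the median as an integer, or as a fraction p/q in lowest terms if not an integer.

Answer: 7

Derivation:
Old list (sorted, length 5): [-10, -4, 2, 12, 15]
Old median = 2
Insert x = 21
Old length odd (5). Middle was index 2 = 2.
New length even (6). New median = avg of two middle elements.
x = 21: 5 elements are < x, 0 elements are > x.
New sorted list: [-10, -4, 2, 12, 15, 21]
New median = 7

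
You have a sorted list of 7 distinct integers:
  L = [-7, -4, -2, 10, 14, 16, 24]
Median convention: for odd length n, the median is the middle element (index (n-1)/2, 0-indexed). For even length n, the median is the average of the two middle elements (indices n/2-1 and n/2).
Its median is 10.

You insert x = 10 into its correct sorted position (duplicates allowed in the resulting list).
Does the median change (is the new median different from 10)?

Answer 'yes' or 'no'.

Answer: no

Derivation:
Old median = 10
Insert x = 10
New median = 10
Changed? no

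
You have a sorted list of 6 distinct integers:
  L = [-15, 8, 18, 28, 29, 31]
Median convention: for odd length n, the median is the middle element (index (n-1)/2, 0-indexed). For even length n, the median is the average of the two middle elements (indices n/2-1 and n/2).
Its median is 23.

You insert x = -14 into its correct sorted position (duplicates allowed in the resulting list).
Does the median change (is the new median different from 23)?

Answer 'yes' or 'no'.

Answer: yes

Derivation:
Old median = 23
Insert x = -14
New median = 18
Changed? yes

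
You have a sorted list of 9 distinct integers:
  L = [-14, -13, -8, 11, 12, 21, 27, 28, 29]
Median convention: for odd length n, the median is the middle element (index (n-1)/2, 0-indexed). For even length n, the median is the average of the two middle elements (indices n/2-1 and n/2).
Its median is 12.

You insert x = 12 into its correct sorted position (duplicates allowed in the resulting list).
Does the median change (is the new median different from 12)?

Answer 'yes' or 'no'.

Answer: no

Derivation:
Old median = 12
Insert x = 12
New median = 12
Changed? no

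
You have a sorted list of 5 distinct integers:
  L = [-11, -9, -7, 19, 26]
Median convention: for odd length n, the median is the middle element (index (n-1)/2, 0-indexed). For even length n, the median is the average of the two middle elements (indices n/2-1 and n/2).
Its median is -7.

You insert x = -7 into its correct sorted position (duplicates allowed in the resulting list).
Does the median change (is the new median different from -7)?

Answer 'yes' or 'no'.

Old median = -7
Insert x = -7
New median = -7
Changed? no

Answer: no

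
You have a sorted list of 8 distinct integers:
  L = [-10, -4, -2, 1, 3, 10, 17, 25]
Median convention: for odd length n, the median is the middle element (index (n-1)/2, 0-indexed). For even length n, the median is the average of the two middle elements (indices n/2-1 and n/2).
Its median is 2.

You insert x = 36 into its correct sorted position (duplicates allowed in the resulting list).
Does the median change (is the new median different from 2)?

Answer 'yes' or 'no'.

Answer: yes

Derivation:
Old median = 2
Insert x = 36
New median = 3
Changed? yes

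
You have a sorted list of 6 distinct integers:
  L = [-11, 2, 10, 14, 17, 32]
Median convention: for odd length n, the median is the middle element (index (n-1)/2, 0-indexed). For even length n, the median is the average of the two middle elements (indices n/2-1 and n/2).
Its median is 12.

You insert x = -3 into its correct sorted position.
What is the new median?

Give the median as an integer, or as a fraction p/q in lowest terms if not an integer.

Answer: 10

Derivation:
Old list (sorted, length 6): [-11, 2, 10, 14, 17, 32]
Old median = 12
Insert x = -3
Old length even (6). Middle pair: indices 2,3 = 10,14.
New length odd (7). New median = single middle element.
x = -3: 1 elements are < x, 5 elements are > x.
New sorted list: [-11, -3, 2, 10, 14, 17, 32]
New median = 10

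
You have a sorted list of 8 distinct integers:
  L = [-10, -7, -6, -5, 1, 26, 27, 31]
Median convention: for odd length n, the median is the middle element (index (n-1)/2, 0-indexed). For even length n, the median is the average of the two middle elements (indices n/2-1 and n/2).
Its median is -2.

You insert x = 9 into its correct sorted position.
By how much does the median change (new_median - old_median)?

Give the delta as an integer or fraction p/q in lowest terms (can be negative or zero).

Old median = -2
After inserting x = 9: new sorted = [-10, -7, -6, -5, 1, 9, 26, 27, 31]
New median = 1
Delta = 1 - -2 = 3

Answer: 3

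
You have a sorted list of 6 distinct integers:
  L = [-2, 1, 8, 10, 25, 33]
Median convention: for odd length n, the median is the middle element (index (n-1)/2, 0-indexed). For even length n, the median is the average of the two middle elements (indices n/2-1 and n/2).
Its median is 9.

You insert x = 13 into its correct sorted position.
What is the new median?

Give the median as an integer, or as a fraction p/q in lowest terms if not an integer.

Old list (sorted, length 6): [-2, 1, 8, 10, 25, 33]
Old median = 9
Insert x = 13
Old length even (6). Middle pair: indices 2,3 = 8,10.
New length odd (7). New median = single middle element.
x = 13: 4 elements are < x, 2 elements are > x.
New sorted list: [-2, 1, 8, 10, 13, 25, 33]
New median = 10

Answer: 10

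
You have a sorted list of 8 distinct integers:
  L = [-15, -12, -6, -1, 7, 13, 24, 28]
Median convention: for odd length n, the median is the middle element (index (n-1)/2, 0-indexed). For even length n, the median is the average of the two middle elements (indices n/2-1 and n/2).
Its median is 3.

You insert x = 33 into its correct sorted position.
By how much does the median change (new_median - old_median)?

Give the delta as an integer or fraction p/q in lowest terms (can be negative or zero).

Answer: 4

Derivation:
Old median = 3
After inserting x = 33: new sorted = [-15, -12, -6, -1, 7, 13, 24, 28, 33]
New median = 7
Delta = 7 - 3 = 4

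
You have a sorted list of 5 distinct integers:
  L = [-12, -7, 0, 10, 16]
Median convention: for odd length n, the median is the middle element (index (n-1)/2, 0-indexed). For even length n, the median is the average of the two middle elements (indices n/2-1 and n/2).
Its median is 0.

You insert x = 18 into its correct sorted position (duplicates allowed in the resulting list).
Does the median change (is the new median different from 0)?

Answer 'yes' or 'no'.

Answer: yes

Derivation:
Old median = 0
Insert x = 18
New median = 5
Changed? yes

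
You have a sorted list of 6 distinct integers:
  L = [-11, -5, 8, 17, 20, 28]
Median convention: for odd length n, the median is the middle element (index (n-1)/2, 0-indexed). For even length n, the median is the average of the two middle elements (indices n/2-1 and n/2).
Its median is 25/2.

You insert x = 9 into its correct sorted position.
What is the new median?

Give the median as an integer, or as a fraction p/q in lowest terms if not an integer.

Answer: 9

Derivation:
Old list (sorted, length 6): [-11, -5, 8, 17, 20, 28]
Old median = 25/2
Insert x = 9
Old length even (6). Middle pair: indices 2,3 = 8,17.
New length odd (7). New median = single middle element.
x = 9: 3 elements are < x, 3 elements are > x.
New sorted list: [-11, -5, 8, 9, 17, 20, 28]
New median = 9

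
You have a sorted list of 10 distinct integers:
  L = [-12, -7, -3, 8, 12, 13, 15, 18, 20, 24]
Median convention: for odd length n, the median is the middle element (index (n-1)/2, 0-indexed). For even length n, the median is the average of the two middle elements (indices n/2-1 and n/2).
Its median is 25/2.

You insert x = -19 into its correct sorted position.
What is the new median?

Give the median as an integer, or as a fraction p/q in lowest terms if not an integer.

Old list (sorted, length 10): [-12, -7, -3, 8, 12, 13, 15, 18, 20, 24]
Old median = 25/2
Insert x = -19
Old length even (10). Middle pair: indices 4,5 = 12,13.
New length odd (11). New median = single middle element.
x = -19: 0 elements are < x, 10 elements are > x.
New sorted list: [-19, -12, -7, -3, 8, 12, 13, 15, 18, 20, 24]
New median = 12

Answer: 12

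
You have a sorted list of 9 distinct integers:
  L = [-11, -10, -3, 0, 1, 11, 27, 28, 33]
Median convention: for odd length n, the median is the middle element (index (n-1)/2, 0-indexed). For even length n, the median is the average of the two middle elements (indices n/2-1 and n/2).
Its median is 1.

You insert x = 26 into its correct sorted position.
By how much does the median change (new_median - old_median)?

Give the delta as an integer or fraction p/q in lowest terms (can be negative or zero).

Answer: 5

Derivation:
Old median = 1
After inserting x = 26: new sorted = [-11, -10, -3, 0, 1, 11, 26, 27, 28, 33]
New median = 6
Delta = 6 - 1 = 5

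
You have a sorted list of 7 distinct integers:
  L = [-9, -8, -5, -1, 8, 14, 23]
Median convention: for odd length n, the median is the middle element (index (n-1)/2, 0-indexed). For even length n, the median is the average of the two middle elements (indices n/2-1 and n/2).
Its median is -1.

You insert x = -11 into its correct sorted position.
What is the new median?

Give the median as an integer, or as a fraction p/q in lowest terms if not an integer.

Answer: -3

Derivation:
Old list (sorted, length 7): [-9, -8, -5, -1, 8, 14, 23]
Old median = -1
Insert x = -11
Old length odd (7). Middle was index 3 = -1.
New length even (8). New median = avg of two middle elements.
x = -11: 0 elements are < x, 7 elements are > x.
New sorted list: [-11, -9, -8, -5, -1, 8, 14, 23]
New median = -3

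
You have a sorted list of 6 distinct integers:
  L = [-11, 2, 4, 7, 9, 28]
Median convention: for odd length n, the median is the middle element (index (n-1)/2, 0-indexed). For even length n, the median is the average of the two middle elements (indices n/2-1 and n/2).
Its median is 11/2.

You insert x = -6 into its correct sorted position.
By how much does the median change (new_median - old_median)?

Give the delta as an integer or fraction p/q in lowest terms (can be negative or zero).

Old median = 11/2
After inserting x = -6: new sorted = [-11, -6, 2, 4, 7, 9, 28]
New median = 4
Delta = 4 - 11/2 = -3/2

Answer: -3/2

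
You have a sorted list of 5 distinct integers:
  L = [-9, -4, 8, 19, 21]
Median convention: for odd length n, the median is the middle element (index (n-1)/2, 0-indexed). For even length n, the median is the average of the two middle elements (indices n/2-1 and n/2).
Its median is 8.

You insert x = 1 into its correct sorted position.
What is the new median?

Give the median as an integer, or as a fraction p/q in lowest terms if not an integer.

Old list (sorted, length 5): [-9, -4, 8, 19, 21]
Old median = 8
Insert x = 1
Old length odd (5). Middle was index 2 = 8.
New length even (6). New median = avg of two middle elements.
x = 1: 2 elements are < x, 3 elements are > x.
New sorted list: [-9, -4, 1, 8, 19, 21]
New median = 9/2

Answer: 9/2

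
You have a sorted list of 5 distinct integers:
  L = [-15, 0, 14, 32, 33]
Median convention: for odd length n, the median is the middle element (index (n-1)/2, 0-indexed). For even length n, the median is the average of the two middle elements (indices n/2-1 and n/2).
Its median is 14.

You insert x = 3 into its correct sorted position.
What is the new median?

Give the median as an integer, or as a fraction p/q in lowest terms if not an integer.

Old list (sorted, length 5): [-15, 0, 14, 32, 33]
Old median = 14
Insert x = 3
Old length odd (5). Middle was index 2 = 14.
New length even (6). New median = avg of two middle elements.
x = 3: 2 elements are < x, 3 elements are > x.
New sorted list: [-15, 0, 3, 14, 32, 33]
New median = 17/2

Answer: 17/2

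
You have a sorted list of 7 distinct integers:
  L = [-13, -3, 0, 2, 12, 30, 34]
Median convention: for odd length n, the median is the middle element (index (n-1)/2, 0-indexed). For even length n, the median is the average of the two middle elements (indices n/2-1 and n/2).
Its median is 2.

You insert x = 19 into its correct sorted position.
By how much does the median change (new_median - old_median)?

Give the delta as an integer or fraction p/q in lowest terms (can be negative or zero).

Old median = 2
After inserting x = 19: new sorted = [-13, -3, 0, 2, 12, 19, 30, 34]
New median = 7
Delta = 7 - 2 = 5

Answer: 5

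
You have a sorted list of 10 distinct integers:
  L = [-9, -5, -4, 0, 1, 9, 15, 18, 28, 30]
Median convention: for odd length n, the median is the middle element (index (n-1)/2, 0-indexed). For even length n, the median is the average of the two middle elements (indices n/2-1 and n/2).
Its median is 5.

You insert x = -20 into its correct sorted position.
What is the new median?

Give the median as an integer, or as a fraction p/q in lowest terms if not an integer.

Answer: 1

Derivation:
Old list (sorted, length 10): [-9, -5, -4, 0, 1, 9, 15, 18, 28, 30]
Old median = 5
Insert x = -20
Old length even (10). Middle pair: indices 4,5 = 1,9.
New length odd (11). New median = single middle element.
x = -20: 0 elements are < x, 10 elements are > x.
New sorted list: [-20, -9, -5, -4, 0, 1, 9, 15, 18, 28, 30]
New median = 1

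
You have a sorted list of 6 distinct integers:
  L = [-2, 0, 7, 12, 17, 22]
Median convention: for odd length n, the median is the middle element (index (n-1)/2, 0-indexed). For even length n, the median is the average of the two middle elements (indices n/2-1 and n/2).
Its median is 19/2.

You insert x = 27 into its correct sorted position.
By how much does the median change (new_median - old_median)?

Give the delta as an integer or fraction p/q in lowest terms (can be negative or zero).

Old median = 19/2
After inserting x = 27: new sorted = [-2, 0, 7, 12, 17, 22, 27]
New median = 12
Delta = 12 - 19/2 = 5/2

Answer: 5/2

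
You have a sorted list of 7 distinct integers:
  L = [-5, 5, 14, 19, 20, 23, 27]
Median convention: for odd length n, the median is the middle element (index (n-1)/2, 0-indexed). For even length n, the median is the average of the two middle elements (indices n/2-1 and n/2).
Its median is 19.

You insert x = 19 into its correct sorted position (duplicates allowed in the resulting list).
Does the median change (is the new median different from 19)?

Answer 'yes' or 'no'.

Old median = 19
Insert x = 19
New median = 19
Changed? no

Answer: no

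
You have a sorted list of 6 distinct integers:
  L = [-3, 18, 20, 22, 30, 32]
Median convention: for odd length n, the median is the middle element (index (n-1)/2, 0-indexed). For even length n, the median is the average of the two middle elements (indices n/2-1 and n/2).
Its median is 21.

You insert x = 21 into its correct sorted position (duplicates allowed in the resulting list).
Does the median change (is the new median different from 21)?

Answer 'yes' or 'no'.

Answer: no

Derivation:
Old median = 21
Insert x = 21
New median = 21
Changed? no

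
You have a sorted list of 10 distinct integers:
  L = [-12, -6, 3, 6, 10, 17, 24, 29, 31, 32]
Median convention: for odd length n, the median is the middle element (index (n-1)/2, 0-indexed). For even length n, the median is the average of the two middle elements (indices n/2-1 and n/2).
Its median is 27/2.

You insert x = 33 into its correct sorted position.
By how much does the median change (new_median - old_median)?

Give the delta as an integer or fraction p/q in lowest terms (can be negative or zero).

Old median = 27/2
After inserting x = 33: new sorted = [-12, -6, 3, 6, 10, 17, 24, 29, 31, 32, 33]
New median = 17
Delta = 17 - 27/2 = 7/2

Answer: 7/2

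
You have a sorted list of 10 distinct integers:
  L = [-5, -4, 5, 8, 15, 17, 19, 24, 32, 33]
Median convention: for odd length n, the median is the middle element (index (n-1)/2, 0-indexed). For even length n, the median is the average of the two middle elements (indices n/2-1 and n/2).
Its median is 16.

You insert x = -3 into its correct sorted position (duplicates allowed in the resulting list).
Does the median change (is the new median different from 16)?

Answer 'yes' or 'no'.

Answer: yes

Derivation:
Old median = 16
Insert x = -3
New median = 15
Changed? yes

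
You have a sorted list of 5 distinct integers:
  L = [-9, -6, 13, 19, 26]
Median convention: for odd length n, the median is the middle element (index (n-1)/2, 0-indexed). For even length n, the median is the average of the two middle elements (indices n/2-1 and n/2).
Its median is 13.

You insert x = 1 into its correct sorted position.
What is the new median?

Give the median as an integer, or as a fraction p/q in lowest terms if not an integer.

Answer: 7

Derivation:
Old list (sorted, length 5): [-9, -6, 13, 19, 26]
Old median = 13
Insert x = 1
Old length odd (5). Middle was index 2 = 13.
New length even (6). New median = avg of two middle elements.
x = 1: 2 elements are < x, 3 elements are > x.
New sorted list: [-9, -6, 1, 13, 19, 26]
New median = 7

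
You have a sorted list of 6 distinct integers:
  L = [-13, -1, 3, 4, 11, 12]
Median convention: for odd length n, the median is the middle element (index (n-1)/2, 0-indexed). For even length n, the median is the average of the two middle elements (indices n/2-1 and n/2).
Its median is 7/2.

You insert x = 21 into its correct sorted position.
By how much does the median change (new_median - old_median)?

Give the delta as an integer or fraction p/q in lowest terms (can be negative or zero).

Answer: 1/2

Derivation:
Old median = 7/2
After inserting x = 21: new sorted = [-13, -1, 3, 4, 11, 12, 21]
New median = 4
Delta = 4 - 7/2 = 1/2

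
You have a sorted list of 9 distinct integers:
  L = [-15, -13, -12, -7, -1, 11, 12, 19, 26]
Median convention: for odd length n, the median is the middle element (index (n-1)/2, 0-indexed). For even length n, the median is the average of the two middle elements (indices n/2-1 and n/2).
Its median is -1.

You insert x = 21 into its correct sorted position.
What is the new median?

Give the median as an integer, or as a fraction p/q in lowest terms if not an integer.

Old list (sorted, length 9): [-15, -13, -12, -7, -1, 11, 12, 19, 26]
Old median = -1
Insert x = 21
Old length odd (9). Middle was index 4 = -1.
New length even (10). New median = avg of two middle elements.
x = 21: 8 elements are < x, 1 elements are > x.
New sorted list: [-15, -13, -12, -7, -1, 11, 12, 19, 21, 26]
New median = 5

Answer: 5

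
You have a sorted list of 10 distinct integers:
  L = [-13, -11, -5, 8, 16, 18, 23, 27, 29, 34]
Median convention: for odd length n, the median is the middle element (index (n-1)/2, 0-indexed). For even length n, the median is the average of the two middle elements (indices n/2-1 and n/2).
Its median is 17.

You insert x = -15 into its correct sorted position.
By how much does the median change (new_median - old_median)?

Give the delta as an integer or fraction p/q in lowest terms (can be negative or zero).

Old median = 17
After inserting x = -15: new sorted = [-15, -13, -11, -5, 8, 16, 18, 23, 27, 29, 34]
New median = 16
Delta = 16 - 17 = -1

Answer: -1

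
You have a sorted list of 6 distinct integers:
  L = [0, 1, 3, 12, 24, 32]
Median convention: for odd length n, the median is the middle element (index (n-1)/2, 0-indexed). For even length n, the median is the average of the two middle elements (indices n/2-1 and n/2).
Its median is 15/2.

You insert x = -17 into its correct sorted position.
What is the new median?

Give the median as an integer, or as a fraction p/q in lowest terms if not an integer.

Old list (sorted, length 6): [0, 1, 3, 12, 24, 32]
Old median = 15/2
Insert x = -17
Old length even (6). Middle pair: indices 2,3 = 3,12.
New length odd (7). New median = single middle element.
x = -17: 0 elements are < x, 6 elements are > x.
New sorted list: [-17, 0, 1, 3, 12, 24, 32]
New median = 3

Answer: 3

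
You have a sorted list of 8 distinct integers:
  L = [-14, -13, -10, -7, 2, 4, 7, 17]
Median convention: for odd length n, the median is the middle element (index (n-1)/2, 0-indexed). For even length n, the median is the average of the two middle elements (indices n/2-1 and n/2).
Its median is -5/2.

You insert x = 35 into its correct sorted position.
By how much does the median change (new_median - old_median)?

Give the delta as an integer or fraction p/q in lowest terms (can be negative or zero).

Old median = -5/2
After inserting x = 35: new sorted = [-14, -13, -10, -7, 2, 4, 7, 17, 35]
New median = 2
Delta = 2 - -5/2 = 9/2

Answer: 9/2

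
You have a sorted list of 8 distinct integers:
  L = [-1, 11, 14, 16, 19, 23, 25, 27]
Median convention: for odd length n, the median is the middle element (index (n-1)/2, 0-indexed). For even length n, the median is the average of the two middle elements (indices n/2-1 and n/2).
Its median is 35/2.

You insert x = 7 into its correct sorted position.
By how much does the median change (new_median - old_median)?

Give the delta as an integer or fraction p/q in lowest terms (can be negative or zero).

Answer: -3/2

Derivation:
Old median = 35/2
After inserting x = 7: new sorted = [-1, 7, 11, 14, 16, 19, 23, 25, 27]
New median = 16
Delta = 16 - 35/2 = -3/2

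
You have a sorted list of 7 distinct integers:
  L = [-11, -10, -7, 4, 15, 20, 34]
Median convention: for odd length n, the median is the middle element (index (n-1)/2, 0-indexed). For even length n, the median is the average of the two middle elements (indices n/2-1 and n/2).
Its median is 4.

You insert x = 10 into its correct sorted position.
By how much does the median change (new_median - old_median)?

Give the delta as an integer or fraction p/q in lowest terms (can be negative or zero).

Old median = 4
After inserting x = 10: new sorted = [-11, -10, -7, 4, 10, 15, 20, 34]
New median = 7
Delta = 7 - 4 = 3

Answer: 3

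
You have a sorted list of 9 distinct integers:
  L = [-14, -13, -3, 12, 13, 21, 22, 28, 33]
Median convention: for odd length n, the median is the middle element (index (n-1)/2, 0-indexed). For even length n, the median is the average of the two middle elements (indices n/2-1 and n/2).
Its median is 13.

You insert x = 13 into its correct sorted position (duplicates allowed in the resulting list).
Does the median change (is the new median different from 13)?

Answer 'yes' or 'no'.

Answer: no

Derivation:
Old median = 13
Insert x = 13
New median = 13
Changed? no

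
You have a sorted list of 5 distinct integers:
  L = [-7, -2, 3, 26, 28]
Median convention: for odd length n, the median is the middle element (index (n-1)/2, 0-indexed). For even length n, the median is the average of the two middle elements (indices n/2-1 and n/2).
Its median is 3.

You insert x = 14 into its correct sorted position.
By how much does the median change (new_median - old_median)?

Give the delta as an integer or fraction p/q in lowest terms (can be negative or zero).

Answer: 11/2

Derivation:
Old median = 3
After inserting x = 14: new sorted = [-7, -2, 3, 14, 26, 28]
New median = 17/2
Delta = 17/2 - 3 = 11/2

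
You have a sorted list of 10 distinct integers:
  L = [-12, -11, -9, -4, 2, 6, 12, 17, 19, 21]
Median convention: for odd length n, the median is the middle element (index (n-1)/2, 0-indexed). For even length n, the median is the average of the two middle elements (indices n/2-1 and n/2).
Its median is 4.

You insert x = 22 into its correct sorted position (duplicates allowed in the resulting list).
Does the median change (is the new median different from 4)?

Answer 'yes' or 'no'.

Old median = 4
Insert x = 22
New median = 6
Changed? yes

Answer: yes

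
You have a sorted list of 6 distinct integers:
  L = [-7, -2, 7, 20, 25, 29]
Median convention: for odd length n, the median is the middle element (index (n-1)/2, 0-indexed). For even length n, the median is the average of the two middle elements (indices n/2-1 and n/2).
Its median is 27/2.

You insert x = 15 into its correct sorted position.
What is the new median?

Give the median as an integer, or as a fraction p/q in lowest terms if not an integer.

Answer: 15

Derivation:
Old list (sorted, length 6): [-7, -2, 7, 20, 25, 29]
Old median = 27/2
Insert x = 15
Old length even (6). Middle pair: indices 2,3 = 7,20.
New length odd (7). New median = single middle element.
x = 15: 3 elements are < x, 3 elements are > x.
New sorted list: [-7, -2, 7, 15, 20, 25, 29]
New median = 15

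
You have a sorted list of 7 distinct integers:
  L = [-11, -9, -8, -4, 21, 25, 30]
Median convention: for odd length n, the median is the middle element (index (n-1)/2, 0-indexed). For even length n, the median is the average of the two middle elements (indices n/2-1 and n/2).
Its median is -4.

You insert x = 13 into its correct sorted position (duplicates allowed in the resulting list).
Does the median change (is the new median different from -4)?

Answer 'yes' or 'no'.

Answer: yes

Derivation:
Old median = -4
Insert x = 13
New median = 9/2
Changed? yes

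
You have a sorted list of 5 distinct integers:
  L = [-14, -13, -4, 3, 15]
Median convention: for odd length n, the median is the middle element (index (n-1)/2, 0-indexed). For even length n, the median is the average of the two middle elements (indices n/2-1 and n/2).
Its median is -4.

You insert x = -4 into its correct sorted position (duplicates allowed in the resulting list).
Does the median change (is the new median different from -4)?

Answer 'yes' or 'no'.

Old median = -4
Insert x = -4
New median = -4
Changed? no

Answer: no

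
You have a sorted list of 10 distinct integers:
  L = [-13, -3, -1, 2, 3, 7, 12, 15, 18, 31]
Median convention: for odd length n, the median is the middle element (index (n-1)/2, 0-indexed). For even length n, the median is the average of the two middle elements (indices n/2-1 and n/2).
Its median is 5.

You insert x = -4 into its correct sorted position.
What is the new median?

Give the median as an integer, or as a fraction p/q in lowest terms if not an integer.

Answer: 3

Derivation:
Old list (sorted, length 10): [-13, -3, -1, 2, 3, 7, 12, 15, 18, 31]
Old median = 5
Insert x = -4
Old length even (10). Middle pair: indices 4,5 = 3,7.
New length odd (11). New median = single middle element.
x = -4: 1 elements are < x, 9 elements are > x.
New sorted list: [-13, -4, -3, -1, 2, 3, 7, 12, 15, 18, 31]
New median = 3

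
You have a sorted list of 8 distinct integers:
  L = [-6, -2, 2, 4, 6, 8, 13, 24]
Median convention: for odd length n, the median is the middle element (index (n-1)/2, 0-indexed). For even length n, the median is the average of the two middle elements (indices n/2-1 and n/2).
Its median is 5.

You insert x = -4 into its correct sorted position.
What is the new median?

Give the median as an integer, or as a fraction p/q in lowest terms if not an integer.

Old list (sorted, length 8): [-6, -2, 2, 4, 6, 8, 13, 24]
Old median = 5
Insert x = -4
Old length even (8). Middle pair: indices 3,4 = 4,6.
New length odd (9). New median = single middle element.
x = -4: 1 elements are < x, 7 elements are > x.
New sorted list: [-6, -4, -2, 2, 4, 6, 8, 13, 24]
New median = 4

Answer: 4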